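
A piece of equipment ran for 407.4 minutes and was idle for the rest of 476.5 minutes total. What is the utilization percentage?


Utilization = busy / total × 100
= 407.4 / 476.5 × 100
= 85.5%


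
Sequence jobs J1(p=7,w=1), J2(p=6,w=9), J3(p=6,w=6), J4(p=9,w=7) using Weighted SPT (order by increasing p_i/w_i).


WSPT (Smith's rule): sort by p/w ascending
  J2: p/w = 6/9 = 0.667
  J3: p/w = 6/6 = 1.000
  J4: p/w = 9/7 = 1.286
  J1: p/w = 7/1 = 7.000
Order: J2 → J3 → J4 → J1


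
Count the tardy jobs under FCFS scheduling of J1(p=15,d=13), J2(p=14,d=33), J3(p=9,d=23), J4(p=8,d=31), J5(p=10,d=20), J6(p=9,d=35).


Completion vs due date:
  J1: C=15, d=13 → TARDY
  J2: C=29, d=33 → on time
  J3: C=38, d=23 → TARDY
  J4: C=46, d=31 → TARDY
  J5: C=56, d=20 → TARDY
  J6: C=65, d=35 → TARDY
Tardy jobs: J1, J3, J4, J5, J6
Count = 5


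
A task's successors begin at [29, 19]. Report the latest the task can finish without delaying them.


LF = min of all successor start times
Successors start at: [29, 19]
LF = min(29, 19)
= 19


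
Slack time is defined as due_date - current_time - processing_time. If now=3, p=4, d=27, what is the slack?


Slack = due - current_time - processing
= 27 - 3 - 4
= 20


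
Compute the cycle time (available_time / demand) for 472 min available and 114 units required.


Cycle time = available time / demand
= 472 / 114
= 4.14 min/unit


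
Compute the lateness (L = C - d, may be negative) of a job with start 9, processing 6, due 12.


Completion = 9 + 6 = 15
Lateness = C - d = 15 - 12
= 3


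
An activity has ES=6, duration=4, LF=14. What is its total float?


EF = ES + duration = 6 + 4 = 10
LS = LF - duration = 14 - 4 = 10
Total Float = LF - EF = 14 - 10
(or LS - ES = 10 - 6)
= 4


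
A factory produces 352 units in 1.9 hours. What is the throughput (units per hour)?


Throughput = units / time
= 352 / 1.9
= 185.3 units/hour


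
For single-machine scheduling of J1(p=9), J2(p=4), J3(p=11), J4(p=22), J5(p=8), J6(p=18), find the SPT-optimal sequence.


SPT: sort by shortest processing time
  J2: p=4
  J5: p=8
  J1: p=9
  J3: p=11
  J6: p=18
  J4: p=22
Order: J2 → J5 → J1 → J3 → J6 → J4


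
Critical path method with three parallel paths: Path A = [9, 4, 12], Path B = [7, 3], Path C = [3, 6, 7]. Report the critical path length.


Path A: 9 + 4 + 12 = 25
Path B: 7 + 3 = 10
Path C: 3 + 6 + 7 = 16
Critical path = longest = max(25, 10, 16)
= 25 (Path A)


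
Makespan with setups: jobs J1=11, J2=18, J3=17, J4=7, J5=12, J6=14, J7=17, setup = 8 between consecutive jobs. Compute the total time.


Makespan = Σ processing + (n-1) × setup
= (11 + 18 + 17 + 7 + 12 + 14 + 17) + (7-1)×8
= 96 + 48
= 144 time units


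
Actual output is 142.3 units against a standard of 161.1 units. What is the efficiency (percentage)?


Efficiency = (actual / standard) × 100
= (142.3 / 161.1) × 100
= 88.3%


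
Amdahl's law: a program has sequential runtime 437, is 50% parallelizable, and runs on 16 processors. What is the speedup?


Amdahl's law: T_p = T × ((1-p) + p/N)
= 437 × ((1-0.5) + 0.5/16)
= 437 × (0.50 + 0.0312)
= 437 × 0.5312
= 232.16
Speedup = 437/232.16
= 1.88×


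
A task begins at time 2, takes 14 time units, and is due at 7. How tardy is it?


Completion = start + processing = 2 + 14 = 16
Tardiness = max(0, C - d) = max(0, 16 - 7)
= max(0, 9)
= 9


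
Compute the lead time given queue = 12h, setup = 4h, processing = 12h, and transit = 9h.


Lead time = queue + setup + processing + transit
= 12 + 4 + 12 + 9
= 37 hours


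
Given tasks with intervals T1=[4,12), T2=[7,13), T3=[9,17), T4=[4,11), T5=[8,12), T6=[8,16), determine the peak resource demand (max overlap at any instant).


Check each time point for overlaps:
  t=9: 6 tasks active (T1, T2, T3, T4, T5, T6)
Max concurrent = 6


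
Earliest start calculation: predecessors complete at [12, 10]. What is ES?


ES = max of all predecessor completion times
Predecessors: [12, 10]
ES = max(12, 10)
= 12


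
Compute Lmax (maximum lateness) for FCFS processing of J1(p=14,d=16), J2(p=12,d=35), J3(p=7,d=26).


Lateness per job (L = C - d):
  J1: C=14, d=16, L=-2
  J2: C=26, d=35, L=-9
  J3: C=33, d=26, L=7
Lmax = max(-2, -9, 7)
= 7


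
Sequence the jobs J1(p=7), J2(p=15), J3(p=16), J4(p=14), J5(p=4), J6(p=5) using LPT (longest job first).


LPT: sort by longest processing time first
  J3: p=16
  J2: p=15
  J4: p=14
  J1: p=7
  J6: p=5
  J5: p=4
Order: J3 → J2 → J4 → J1 → J6 → J5


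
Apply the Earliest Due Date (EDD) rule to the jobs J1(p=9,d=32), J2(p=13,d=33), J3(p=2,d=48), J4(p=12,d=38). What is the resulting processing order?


EDD: sort by earliest due date
  J1: d=32, p=9
  J2: d=33, p=13
  J4: d=38, p=12
  J3: d=48, p=2
Order: J1 → J2 → J4 → J3


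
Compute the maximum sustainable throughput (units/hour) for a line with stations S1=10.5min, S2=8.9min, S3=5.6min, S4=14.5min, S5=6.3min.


Bottleneck = longest station time
Station times: [10.5, 8.9, 5.6, 14.5, 6.3]
Max = 14.5 min
Rate = 60 / 14.5
= 4.14 units/hour (bottleneck: 14.5min)


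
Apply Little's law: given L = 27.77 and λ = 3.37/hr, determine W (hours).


Little's law: L = λW → W = L / λ
= 27.77 / 3.37
= 8.24 hours


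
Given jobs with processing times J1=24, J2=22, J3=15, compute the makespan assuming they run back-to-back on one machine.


Sequential makespan: sum all processing times
= 24 + 22 + 15
= 61 time units


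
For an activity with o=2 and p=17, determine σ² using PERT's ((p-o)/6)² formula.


σ² = ((p - o) / 6)² = (p - o)² / 36
= (17 - 2)² / 36
= 15² / 36
= 225 / 36
= 6.2500


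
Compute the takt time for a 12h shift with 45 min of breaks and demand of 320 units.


Available = 12×60 - 45 = 675 min
Takt time = 675 / 320
= 2.11 min/unit


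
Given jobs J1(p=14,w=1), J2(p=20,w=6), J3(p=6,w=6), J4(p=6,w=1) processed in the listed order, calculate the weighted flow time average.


Completion times:
  J1: C=14, w×C=1×14=14
  J2: C=34, w×C=6×34=204
  J3: C=40, w×C=6×40=240
  J4: C=46, w×C=1×46=46
Sum w×C = 504
Sum w = 14
Weighted avg = 504/14
= 36.00


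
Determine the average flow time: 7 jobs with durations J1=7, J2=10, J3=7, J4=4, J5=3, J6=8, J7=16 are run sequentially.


Completion times:
  J1: completes at 7
  J2: completes at 17
  J3: completes at 24
  J4: completes at 28
  J5: completes at 31
  J6: completes at 39
  J7: completes at 55
Sum = 201
Average = 201/7
= 28.71


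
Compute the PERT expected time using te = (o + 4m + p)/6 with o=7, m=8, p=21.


te = (o + 4m + p) / 6
= (7 + 4×8 + 21) / 6
= (7 + 32 + 21) / 6
= 60 / 6
= 10.00


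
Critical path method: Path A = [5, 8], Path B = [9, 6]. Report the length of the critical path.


Path A: 5 + 8 = 13
Path B: 9 + 6 = 15
Critical path = longest = max(13, 15)
= 15 (Path B)


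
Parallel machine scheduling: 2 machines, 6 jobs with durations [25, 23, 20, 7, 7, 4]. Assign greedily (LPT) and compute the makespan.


Jobs (LPT sorted): [25, 23, 20, 7, 7, 4]
Machines: 2
  J=25 → Machine 1 (load: 0+25=25)
  J=23 → Machine 2 (load: 0+23=23)
  J=20 → Machine 2 (load: 23+20=43)
  J=7 → Machine 1 (load: 25+7=32)
  J=7 → Machine 1 (load: 32+7=39)
  J=4 → Machine 1 (load: 39+4=43)
Machine loads: [43, 43]
Makespan = max = 43 time units


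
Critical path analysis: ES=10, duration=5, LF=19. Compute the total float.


EF = ES + duration = 10 + 5 = 15
LS = LF - duration = 19 - 5 = 14
Total Float = LF - EF = 19 - 15
(or LS - ES = 14 - 10)
= 4


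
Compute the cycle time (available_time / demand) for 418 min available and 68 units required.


Cycle time = available time / demand
= 418 / 68
= 6.15 min/unit


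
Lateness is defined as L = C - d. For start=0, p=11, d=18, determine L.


Completion = 0 + 11 = 11
Lateness = C - d = 11 - 18
= -7


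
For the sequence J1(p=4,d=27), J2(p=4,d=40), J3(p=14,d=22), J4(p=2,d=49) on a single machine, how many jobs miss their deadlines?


Completion vs due date:
  J1: C=4, d=27 → on time
  J2: C=8, d=40 → on time
  J3: C=22, d=22 → on time
  J4: C=24, d=49 → on time
Tardy jobs: none
Count = 0


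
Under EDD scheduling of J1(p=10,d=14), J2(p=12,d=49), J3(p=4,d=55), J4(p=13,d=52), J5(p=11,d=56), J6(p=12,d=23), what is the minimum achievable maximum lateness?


EDD order: J1 → J6 → J2 → J4 → J3 → J5
Completion and lateness:
  J1: C=10, d=14, L=10-14=-4
  J6: C=22, d=23, L=22-23=-1
  J2: C=34, d=49, L=34-49=-15
  J4: C=47, d=52, L=47-52=-5
  J3: C=51, d=55, L=51-55=-4
  J5: C=62, d=56, L=62-56=6
Lmax = max(-4, -1, -15, -5, -4, 6)
= 6


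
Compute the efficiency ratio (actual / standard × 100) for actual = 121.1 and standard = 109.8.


Efficiency = (actual / standard) × 100
= (121.1 / 109.8) × 100
= 110.3%


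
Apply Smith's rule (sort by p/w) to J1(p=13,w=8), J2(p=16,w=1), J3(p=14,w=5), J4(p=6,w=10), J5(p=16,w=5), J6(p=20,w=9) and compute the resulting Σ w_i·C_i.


WSPT order (by p/w): J4 → J1 → J6 → J3 → J5 → J2
  J4: C=6, w·C=10×6=60
  J1: C=19, w·C=8×19=152
  J6: C=39, w·C=9×39=351
  J3: C=53, w·C=5×53=265
  J5: C=69, w·C=5×69=345
  J2: C=85, w·C=1×85=85
Σ w·C = 1258
= 1258


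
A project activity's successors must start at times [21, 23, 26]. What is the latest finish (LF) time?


LF = min of all successor start times
Successors start at: [21, 23, 26]
LF = min(21, 23, 26)
= 21


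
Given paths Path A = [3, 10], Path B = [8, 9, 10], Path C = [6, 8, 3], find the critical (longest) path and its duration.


Path A: 3 + 10 = 13
Path B: 8 + 9 + 10 = 27
Path C: 6 + 8 + 3 = 17
Critical path = longest = max(13, 27, 17)
= 27 (Path B)


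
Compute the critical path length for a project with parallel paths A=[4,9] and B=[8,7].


Path A: 4 + 9 = 13
Path B: 8 + 7 = 15
Critical path = longest = max(13, 15)
= 15 (Path B)


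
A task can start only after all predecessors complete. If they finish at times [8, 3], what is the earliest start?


ES = max of all predecessor completion times
Predecessors: [8, 3]
ES = max(8, 3)
= 8


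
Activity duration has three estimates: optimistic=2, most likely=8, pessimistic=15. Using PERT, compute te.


te = (o + 4m + p) / 6
= (2 + 4×8 + 15) / 6
= (2 + 32 + 15) / 6
= 49 / 6
= 8.17


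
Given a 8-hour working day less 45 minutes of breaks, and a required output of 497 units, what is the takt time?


Available = 8×60 - 45 = 435 min
Takt time = 435 / 497
= 0.88 min/unit


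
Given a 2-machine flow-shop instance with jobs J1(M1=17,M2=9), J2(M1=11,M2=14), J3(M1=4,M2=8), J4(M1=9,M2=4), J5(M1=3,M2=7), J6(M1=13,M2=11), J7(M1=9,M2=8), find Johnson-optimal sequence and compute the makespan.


Johnson's rule:
Group 1 (M1≤M2, sort by M1): ['J5', 'J3', 'J2']
Group 2 (M1>M2, sort desc M2): ['J6', 'J1', 'J7', 'J4']
Sequence: J5 → J3 → J2 → J6 → J1 → J7 → J4
Makespan calculation:
  J5: M1 done=3, M2 done=10
  J3: M1 done=7, M2 done=18
  J2: M1 done=18, M2 done=32
  J6: M1 done=31, M2 done=43
  J1: M1 done=48, M2 done=57
  J7: M1 done=57, M2 done=65
  J4: M1 done=66, M2 done=70
= Sequence: J5 → J3 → J2 → J6 → J1 → J7 → J4, Makespan: 70


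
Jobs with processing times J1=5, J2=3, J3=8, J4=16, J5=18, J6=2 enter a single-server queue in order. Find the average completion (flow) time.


Completion times:
  J1: completes at 5
  J2: completes at 8
  J3: completes at 16
  J4: completes at 32
  J5: completes at 50
  J6: completes at 52
Sum = 163
Average = 163/6
= 27.17


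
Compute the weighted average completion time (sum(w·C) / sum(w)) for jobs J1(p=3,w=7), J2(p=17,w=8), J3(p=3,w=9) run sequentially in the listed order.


Completion times:
  J1: C=3, w×C=7×3=21
  J2: C=20, w×C=8×20=160
  J3: C=23, w×C=9×23=207
Sum w×C = 388
Sum w = 24
Weighted avg = 388/24
= 16.17


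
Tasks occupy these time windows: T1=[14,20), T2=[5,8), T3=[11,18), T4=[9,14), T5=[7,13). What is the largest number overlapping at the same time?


Check each time point for overlaps:
  t=11: 3 tasks active (T3, T4, T5)
Max concurrent = 3


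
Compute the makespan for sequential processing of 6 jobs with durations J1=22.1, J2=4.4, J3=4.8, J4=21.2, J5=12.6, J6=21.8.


Sequential makespan: sum all processing times
= 22.1 + 4.4 + 4.8 + 21.2 + 12.6 + 21.8
= 86.9 time units


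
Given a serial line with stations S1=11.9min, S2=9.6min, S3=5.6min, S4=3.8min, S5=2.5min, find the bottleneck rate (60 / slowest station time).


Bottleneck = longest station time
Station times: [11.9, 9.6, 5.6, 3.8, 2.5]
Max = 11.9 min
Rate = 60 / 11.9
= 5.04 units/hour (bottleneck: 11.9min)


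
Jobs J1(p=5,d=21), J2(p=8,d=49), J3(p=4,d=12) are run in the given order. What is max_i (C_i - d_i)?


Lateness per job (L = C - d):
  J1: C=5, d=21, L=-16
  J2: C=13, d=49, L=-36
  J3: C=17, d=12, L=5
Lmax = max(-16, -36, 5)
= 5


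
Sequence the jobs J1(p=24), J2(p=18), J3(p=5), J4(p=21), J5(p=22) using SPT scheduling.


SPT: sort by shortest processing time
  J3: p=5
  J2: p=18
  J4: p=21
  J5: p=22
  J1: p=24
Order: J3 → J2 → J4 → J5 → J1


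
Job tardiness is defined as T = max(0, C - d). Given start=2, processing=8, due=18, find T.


Completion = start + processing = 2 + 8 = 10
Tardiness = max(0, C - d) = max(0, 10 - 18)
= max(0, -8)
= 0


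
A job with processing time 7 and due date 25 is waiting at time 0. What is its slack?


Slack = due - current_time - processing
= 25 - 0 - 7
= 18


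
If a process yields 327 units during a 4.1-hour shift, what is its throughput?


Throughput = units / time
= 327 / 4.1
= 79.8 units/hour


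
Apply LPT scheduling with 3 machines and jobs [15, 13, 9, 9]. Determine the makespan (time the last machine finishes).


Jobs (LPT sorted): [15, 13, 9, 9]
Machines: 3
  J=15 → Machine 1 (load: 0+15=15)
  J=13 → Machine 2 (load: 0+13=13)
  J=9 → Machine 3 (load: 0+9=9)
  J=9 → Machine 3 (load: 9+9=18)
Machine loads: [15, 13, 18]
Makespan = max = 18 time units


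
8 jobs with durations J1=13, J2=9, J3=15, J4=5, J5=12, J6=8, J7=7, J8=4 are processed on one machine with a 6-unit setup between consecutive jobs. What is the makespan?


Makespan = Σ processing + (n-1) × setup
= (13 + 9 + 15 + 5 + 12 + 8 + 7 + 4) + (8-1)×6
= 73 + 42
= 115 time units


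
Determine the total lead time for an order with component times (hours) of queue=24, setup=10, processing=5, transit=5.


Lead time = queue + setup + processing + transit
= 24 + 10 + 5 + 5
= 44 hours


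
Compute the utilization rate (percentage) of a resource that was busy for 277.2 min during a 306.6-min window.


Utilization = busy / total × 100
= 277.2 / 306.6 × 100
= 90.4%


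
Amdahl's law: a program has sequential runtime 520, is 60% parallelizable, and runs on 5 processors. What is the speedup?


Amdahl's law: T_p = T × ((1-p) + p/N)
= 520 × ((1-0.6) + 0.6/5)
= 520 × (0.40 + 0.1200)
= 520 × 0.5200
= 270.40
Speedup = 520/270.40
= 1.92×


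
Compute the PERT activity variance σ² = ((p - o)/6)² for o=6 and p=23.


σ² = ((p - o) / 6)² = (p - o)² / 36
= (23 - 6)² / 36
= 17² / 36
= 289 / 36
= 8.0278


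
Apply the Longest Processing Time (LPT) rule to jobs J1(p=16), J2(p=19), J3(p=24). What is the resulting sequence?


LPT: sort by longest processing time first
  J3: p=24
  J2: p=19
  J1: p=16
Order: J3 → J2 → J1


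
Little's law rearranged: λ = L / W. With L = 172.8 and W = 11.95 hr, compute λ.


Little's law: L = λW → λ = L / W
= 172.8 / 11.95
= 14.46 per hour


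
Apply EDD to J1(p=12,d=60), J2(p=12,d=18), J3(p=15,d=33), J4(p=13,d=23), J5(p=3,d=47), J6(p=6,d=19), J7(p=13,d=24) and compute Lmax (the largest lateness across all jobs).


EDD order: J2 → J6 → J4 → J7 → J3 → J5 → J1
Completion and lateness:
  J2: C=12, d=18, L=12-18=-6
  J6: C=18, d=19, L=18-19=-1
  J4: C=31, d=23, L=31-23=8
  J7: C=44, d=24, L=44-24=20
  J3: C=59, d=33, L=59-33=26
  J5: C=62, d=47, L=62-47=15
  J1: C=74, d=60, L=74-60=14
Lmax = max(-6, -1, 8, 20, 26, 15, 14)
= 26


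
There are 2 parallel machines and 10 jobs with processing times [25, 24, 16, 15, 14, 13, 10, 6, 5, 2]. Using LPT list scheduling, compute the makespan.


Jobs (LPT sorted): [25, 24, 16, 15, 14, 13, 10, 6, 5, 2]
Machines: 2
  J=25 → Machine 1 (load: 0+25=25)
  J=24 → Machine 2 (load: 0+24=24)
  J=16 → Machine 2 (load: 24+16=40)
  J=15 → Machine 1 (load: 25+15=40)
  J=14 → Machine 1 (load: 40+14=54)
  J=13 → Machine 2 (load: 40+13=53)
  J=10 → Machine 2 (load: 53+10=63)
  J=6 → Machine 1 (load: 54+6=60)
  J=5 → Machine 1 (load: 60+5=65)
  J=2 → Machine 2 (load: 63+2=65)
Machine loads: [65, 65]
Makespan = max = 65 time units


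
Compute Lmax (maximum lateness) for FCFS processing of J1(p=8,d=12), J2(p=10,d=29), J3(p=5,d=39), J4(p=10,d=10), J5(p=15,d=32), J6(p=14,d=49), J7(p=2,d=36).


Lateness per job (L = C - d):
  J1: C=8, d=12, L=-4
  J2: C=18, d=29, L=-11
  J3: C=23, d=39, L=-16
  J4: C=33, d=10, L=23
  J5: C=48, d=32, L=16
  J6: C=62, d=49, L=13
  J7: C=64, d=36, L=28
Lmax = max(-4, -11, -16, 23, 16, 13, 28)
= 28


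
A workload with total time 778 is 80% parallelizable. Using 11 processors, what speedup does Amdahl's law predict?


Amdahl's law: T_p = T × ((1-p) + p/N)
= 778 × ((1-0.8) + 0.8/11)
= 778 × (0.20 + 0.0727)
= 778 × 0.2727
= 212.18
Speedup = 778/212.18
= 3.67×


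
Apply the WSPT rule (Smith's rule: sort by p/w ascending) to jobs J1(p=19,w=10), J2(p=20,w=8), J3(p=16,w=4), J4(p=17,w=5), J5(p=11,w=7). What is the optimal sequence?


WSPT (Smith's rule): sort by p/w ascending
  J5: p/w = 11/7 = 1.571
  J1: p/w = 19/10 = 1.900
  J2: p/w = 20/8 = 2.500
  J4: p/w = 17/5 = 3.400
  J3: p/w = 16/4 = 4.000
Order: J5 → J1 → J2 → J4 → J3


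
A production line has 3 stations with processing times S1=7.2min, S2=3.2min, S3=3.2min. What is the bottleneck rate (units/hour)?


Bottleneck = longest station time
Station times: [7.2, 3.2, 3.2]
Max = 7.2 min
Rate = 60 / 7.2
= 8.33 units/hour (bottleneck: 7.2min)


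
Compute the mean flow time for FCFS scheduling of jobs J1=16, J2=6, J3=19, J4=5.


Completion times:
  J1: completes at 16
  J2: completes at 22
  J3: completes at 41
  J4: completes at 46
Sum = 125
Average = 125/4
= 31.25


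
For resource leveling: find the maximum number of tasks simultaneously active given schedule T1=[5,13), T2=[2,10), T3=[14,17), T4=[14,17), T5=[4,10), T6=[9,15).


Check each time point for overlaps:
  t=9: 4 tasks active (T1, T2, T5, T6)
Max concurrent = 4


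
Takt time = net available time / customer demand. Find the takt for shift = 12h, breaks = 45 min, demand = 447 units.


Available = 12×60 - 45 = 675 min
Takt time = 675 / 447
= 1.51 min/unit


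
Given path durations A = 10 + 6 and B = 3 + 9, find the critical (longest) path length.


Path A: 10 + 6 = 16
Path B: 3 + 9 = 12
Critical path = longest = max(16, 12)
= 16 (Path A)


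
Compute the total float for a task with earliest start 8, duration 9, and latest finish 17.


EF = ES + duration = 8 + 9 = 17
LS = LF - duration = 17 - 9 = 8
Total Float = LF - EF = 17 - 17
(or LS - ES = 8 - 8)
= 0


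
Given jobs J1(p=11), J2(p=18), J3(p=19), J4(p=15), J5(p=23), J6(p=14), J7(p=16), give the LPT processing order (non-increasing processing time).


LPT: sort by longest processing time first
  J5: p=23
  J3: p=19
  J2: p=18
  J7: p=16
  J4: p=15
  J6: p=14
  J1: p=11
Order: J5 → J3 → J2 → J7 → J4 → J6 → J1


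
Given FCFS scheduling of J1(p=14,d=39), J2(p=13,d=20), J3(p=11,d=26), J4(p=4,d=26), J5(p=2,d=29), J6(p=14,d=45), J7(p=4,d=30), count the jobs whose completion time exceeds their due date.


Completion vs due date:
  J1: C=14, d=39 → on time
  J2: C=27, d=20 → TARDY
  J3: C=38, d=26 → TARDY
  J4: C=42, d=26 → TARDY
  J5: C=44, d=29 → TARDY
  J6: C=58, d=45 → TARDY
  J7: C=62, d=30 → TARDY
Tardy jobs: J2, J3, J4, J5, J6, J7
Count = 6


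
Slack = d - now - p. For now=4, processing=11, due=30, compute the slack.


Slack = due - current_time - processing
= 30 - 4 - 11
= 15


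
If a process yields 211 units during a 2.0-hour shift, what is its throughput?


Throughput = units / time
= 211 / 2.0
= 105.5 units/hour


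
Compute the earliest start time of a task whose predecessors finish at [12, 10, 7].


ES = max of all predecessor completion times
Predecessors: [12, 10, 7]
ES = max(12, 10, 7)
= 12


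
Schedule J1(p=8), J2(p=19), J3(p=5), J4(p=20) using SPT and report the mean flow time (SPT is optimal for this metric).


SPT order: J3 → J1 → J2 → J4
Completion times:
  J3: C=5
  J1: C=13
  J2: C=32
  J4: C=52
Sum = 102, n = 4
Mean flow = 102/4
= 25.50


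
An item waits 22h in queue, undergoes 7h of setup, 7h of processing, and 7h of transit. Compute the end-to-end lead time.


Lead time = queue + setup + processing + transit
= 22 + 7 + 7 + 7
= 43 hours


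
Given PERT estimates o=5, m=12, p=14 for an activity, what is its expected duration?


te = (o + 4m + p) / 6
= (5 + 4×12 + 14) / 6
= (5 + 48 + 14) / 6
= 67 / 6
= 11.17


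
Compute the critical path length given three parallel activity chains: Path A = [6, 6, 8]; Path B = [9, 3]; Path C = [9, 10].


Path A: 6 + 6 + 8 = 20
Path B: 9 + 3 = 12
Path C: 9 + 10 = 19
Critical path = longest = max(20, 12, 19)
= 20 (Path A)


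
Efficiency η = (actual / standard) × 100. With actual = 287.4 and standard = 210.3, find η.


Efficiency = (actual / standard) × 100
= (287.4 / 210.3) × 100
= 136.7%


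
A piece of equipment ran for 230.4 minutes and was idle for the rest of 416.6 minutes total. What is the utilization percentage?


Utilization = busy / total × 100
= 230.4 / 416.6 × 100
= 55.3%


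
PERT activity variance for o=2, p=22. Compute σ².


σ² = ((p - o) / 6)² = (p - o)² / 36
= (22 - 2)² / 36
= 20² / 36
= 400 / 36
= 11.1111


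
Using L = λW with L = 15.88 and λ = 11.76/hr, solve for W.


Little's law: L = λW → W = L / λ
= 15.88 / 11.76
= 1.35 hours


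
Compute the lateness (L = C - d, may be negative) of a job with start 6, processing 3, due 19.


Completion = 6 + 3 = 9
Lateness = C - d = 9 - 19
= -10


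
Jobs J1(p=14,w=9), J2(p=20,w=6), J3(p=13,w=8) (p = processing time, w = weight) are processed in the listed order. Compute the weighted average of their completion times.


Completion times:
  J1: C=14, w×C=9×14=126
  J2: C=34, w×C=6×34=204
  J3: C=47, w×C=8×47=376
Sum w×C = 706
Sum w = 23
Weighted avg = 706/23
= 30.70


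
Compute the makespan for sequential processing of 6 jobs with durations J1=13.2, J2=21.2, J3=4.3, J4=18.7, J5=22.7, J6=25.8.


Sequential makespan: sum all processing times
= 13.2 + 21.2 + 4.3 + 18.7 + 22.7 + 25.8
= 105.9 time units


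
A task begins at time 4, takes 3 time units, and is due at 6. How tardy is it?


Completion = start + processing = 4 + 3 = 7
Tardiness = max(0, C - d) = max(0, 7 - 6)
= max(0, 1)
= 1


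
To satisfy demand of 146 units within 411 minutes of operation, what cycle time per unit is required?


Cycle time = available time / demand
= 411 / 146
= 2.82 min/unit


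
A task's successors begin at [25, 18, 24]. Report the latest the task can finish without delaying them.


LF = min of all successor start times
Successors start at: [25, 18, 24]
LF = min(25, 18, 24)
= 18


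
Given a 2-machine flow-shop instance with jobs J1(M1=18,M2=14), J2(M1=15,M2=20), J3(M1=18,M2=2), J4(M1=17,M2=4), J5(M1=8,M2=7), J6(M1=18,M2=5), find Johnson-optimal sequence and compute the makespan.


Johnson's rule:
Group 1 (M1≤M2, sort by M1): ['J2']
Group 2 (M1>M2, sort desc M2): ['J1', 'J5', 'J6', 'J4', 'J3']
Sequence: J2 → J1 → J5 → J6 → J4 → J3
Makespan calculation:
  J2: M1 done=15, M2 done=35
  J1: M1 done=33, M2 done=49
  J5: M1 done=41, M2 done=56
  J6: M1 done=59, M2 done=64
  J4: M1 done=76, M2 done=80
  J3: M1 done=94, M2 done=96
= Sequence: J2 → J1 → J5 → J6 → J4 → J3, Makespan: 96


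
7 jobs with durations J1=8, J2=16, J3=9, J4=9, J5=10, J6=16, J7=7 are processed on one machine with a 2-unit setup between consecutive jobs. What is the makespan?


Makespan = Σ processing + (n-1) × setup
= (8 + 16 + 9 + 9 + 10 + 16 + 7) + (7-1)×2
= 75 + 12
= 87 time units


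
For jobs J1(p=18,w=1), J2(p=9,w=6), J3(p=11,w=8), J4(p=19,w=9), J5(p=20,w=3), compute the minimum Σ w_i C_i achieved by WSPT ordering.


WSPT order (by p/w): J3 → J2 → J4 → J5 → J1
  J3: C=11, w·C=8×11=88
  J2: C=20, w·C=6×20=120
  J4: C=39, w·C=9×39=351
  J5: C=59, w·C=3×59=177
  J1: C=77, w·C=1×77=77
Σ w·C = 813
= 813


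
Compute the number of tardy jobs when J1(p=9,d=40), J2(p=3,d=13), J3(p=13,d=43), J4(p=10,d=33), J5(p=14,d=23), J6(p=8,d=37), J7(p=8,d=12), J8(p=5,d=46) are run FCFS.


Completion vs due date:
  J1: C=9, d=40 → on time
  J2: C=12, d=13 → on time
  J3: C=25, d=43 → on time
  J4: C=35, d=33 → TARDY
  J5: C=49, d=23 → TARDY
  J6: C=57, d=37 → TARDY
  J7: C=65, d=12 → TARDY
  J8: C=70, d=46 → TARDY
Tardy jobs: J4, J5, J6, J7, J8
Count = 5


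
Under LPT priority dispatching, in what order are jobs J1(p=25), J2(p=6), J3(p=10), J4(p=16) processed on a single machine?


LPT: sort by longest processing time first
  J1: p=25
  J4: p=16
  J3: p=10
  J2: p=6
Order: J1 → J4 → J3 → J2


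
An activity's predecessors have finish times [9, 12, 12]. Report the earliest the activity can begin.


ES = max of all predecessor completion times
Predecessors: [9, 12, 12]
ES = max(9, 12, 12)
= 12


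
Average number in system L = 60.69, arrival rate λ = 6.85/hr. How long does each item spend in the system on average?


Little's law: L = λW → W = L / λ
= 60.69 / 6.85
= 8.86 hours


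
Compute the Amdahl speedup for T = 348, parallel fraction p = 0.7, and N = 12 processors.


Amdahl's law: T_p = T × ((1-p) + p/N)
= 348 × ((1-0.7) + 0.7/12)
= 348 × (0.30 + 0.0583)
= 348 × 0.3583
= 124.70
Speedup = 348/124.70
= 2.79×


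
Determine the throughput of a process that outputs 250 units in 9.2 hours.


Throughput = units / time
= 250 / 9.2
= 27.2 units/hour


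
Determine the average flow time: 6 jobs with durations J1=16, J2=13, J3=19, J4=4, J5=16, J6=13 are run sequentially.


Completion times:
  J1: completes at 16
  J2: completes at 29
  J3: completes at 48
  J4: completes at 52
  J5: completes at 68
  J6: completes at 81
Sum = 294
Average = 294/6
= 49.00


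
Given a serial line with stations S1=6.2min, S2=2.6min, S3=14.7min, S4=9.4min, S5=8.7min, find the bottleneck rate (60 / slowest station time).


Bottleneck = longest station time
Station times: [6.2, 2.6, 14.7, 9.4, 8.7]
Max = 14.7 min
Rate = 60 / 14.7
= 4.08 units/hour (bottleneck: 14.7min)


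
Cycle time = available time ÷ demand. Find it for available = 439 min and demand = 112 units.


Cycle time = available time / demand
= 439 / 112
= 3.92 min/unit


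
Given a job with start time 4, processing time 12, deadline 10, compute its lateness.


Completion = 4 + 12 = 16
Lateness = C - d = 16 - 10
= 6


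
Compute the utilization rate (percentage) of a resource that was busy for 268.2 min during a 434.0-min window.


Utilization = busy / total × 100
= 268.2 / 434.0 × 100
= 61.8%


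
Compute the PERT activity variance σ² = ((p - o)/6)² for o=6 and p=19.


σ² = ((p - o) / 6)² = (p - o)² / 36
= (19 - 6)² / 36
= 13² / 36
= 169 / 36
= 4.6944


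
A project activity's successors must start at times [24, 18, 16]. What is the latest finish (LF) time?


LF = min of all successor start times
Successors start at: [24, 18, 16]
LF = min(24, 18, 16)
= 16


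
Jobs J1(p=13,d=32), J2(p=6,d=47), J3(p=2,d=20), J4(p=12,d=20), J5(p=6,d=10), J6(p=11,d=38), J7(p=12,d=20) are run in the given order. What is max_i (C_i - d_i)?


Lateness per job (L = C - d):
  J1: C=13, d=32, L=-19
  J2: C=19, d=47, L=-28
  J3: C=21, d=20, L=1
  J4: C=33, d=20, L=13
  J5: C=39, d=10, L=29
  J6: C=50, d=38, L=12
  J7: C=62, d=20, L=42
Lmax = max(-19, -28, 1, 13, 29, 12, 42)
= 42


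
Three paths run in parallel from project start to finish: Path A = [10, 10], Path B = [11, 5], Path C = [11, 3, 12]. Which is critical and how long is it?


Path A: 10 + 10 = 20
Path B: 11 + 5 = 16
Path C: 11 + 3 + 12 = 26
Critical path = longest = max(20, 16, 26)
= 26 (Path C)


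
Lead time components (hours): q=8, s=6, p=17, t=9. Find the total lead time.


Lead time = queue + setup + processing + transit
= 8 + 6 + 17 + 9
= 40 hours


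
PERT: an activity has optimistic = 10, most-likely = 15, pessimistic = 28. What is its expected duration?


te = (o + 4m + p) / 6
= (10 + 4×15 + 28) / 6
= (10 + 60 + 28) / 6
= 98 / 6
= 16.33


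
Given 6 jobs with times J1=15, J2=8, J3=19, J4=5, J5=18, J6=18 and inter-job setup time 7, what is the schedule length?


Makespan = Σ processing + (n-1) × setup
= (15 + 8 + 19 + 5 + 18 + 18) + (6-1)×7
= 83 + 35
= 118 time units


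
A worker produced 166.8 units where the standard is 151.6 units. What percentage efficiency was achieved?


Efficiency = (actual / standard) × 100
= (166.8 / 151.6) × 100
= 110.0%


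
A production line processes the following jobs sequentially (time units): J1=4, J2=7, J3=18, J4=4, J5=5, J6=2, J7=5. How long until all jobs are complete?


Sequential makespan: sum all processing times
= 4 + 7 + 18 + 4 + 5 + 2 + 5
= 45 time units


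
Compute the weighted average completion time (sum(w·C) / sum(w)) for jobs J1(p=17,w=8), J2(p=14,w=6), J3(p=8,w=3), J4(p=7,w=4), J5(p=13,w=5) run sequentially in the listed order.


Completion times:
  J1: C=17, w×C=8×17=136
  J2: C=31, w×C=6×31=186
  J3: C=39, w×C=3×39=117
  J4: C=46, w×C=4×46=184
  J5: C=59, w×C=5×59=295
Sum w×C = 918
Sum w = 26
Weighted avg = 918/26
= 35.31


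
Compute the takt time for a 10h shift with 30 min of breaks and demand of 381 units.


Available = 10×60 - 30 = 570 min
Takt time = 570 / 381
= 1.50 min/unit


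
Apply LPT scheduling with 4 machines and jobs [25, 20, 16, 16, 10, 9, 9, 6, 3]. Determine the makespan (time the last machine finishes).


Jobs (LPT sorted): [25, 20, 16, 16, 10, 9, 9, 6, 3]
Machines: 4
  J=25 → Machine 1 (load: 0+25=25)
  J=20 → Machine 2 (load: 0+20=20)
  J=16 → Machine 3 (load: 0+16=16)
  J=16 → Machine 4 (load: 0+16=16)
  J=10 → Machine 3 (load: 16+10=26)
  J=9 → Machine 4 (load: 16+9=25)
  J=9 → Machine 2 (load: 20+9=29)
  J=6 → Machine 1 (load: 25+6=31)
  J=3 → Machine 4 (load: 25+3=28)
Machine loads: [31, 29, 26, 28]
Makespan = max = 31 time units


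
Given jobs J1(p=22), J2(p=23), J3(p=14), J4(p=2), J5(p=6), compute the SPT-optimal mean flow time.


SPT order: J4 → J5 → J3 → J1 → J2
Completion times:
  J4: C=2
  J5: C=8
  J3: C=22
  J1: C=44
  J2: C=67
Sum = 143, n = 5
Mean flow = 143/5
= 28.60


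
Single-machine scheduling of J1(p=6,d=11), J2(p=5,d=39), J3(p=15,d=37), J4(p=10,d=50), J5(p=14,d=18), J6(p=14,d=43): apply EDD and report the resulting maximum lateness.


EDD order: J1 → J5 → J3 → J2 → J6 → J4
Completion and lateness:
  J1: C=6, d=11, L=6-11=-5
  J5: C=20, d=18, L=20-18=2
  J3: C=35, d=37, L=35-37=-2
  J2: C=40, d=39, L=40-39=1
  J6: C=54, d=43, L=54-43=11
  J4: C=64, d=50, L=64-50=14
Lmax = max(-5, 2, -2, 1, 11, 14)
= 14


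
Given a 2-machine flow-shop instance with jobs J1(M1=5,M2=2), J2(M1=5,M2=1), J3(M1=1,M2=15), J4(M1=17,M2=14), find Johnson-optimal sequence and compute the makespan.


Johnson's rule:
Group 1 (M1≤M2, sort by M1): ['J3']
Group 2 (M1>M2, sort desc M2): ['J4', 'J1', 'J2']
Sequence: J3 → J4 → J1 → J2
Makespan calculation:
  J3: M1 done=1, M2 done=16
  J4: M1 done=18, M2 done=32
  J1: M1 done=23, M2 done=34
  J2: M1 done=28, M2 done=35
= Sequence: J3 → J4 → J1 → J2, Makespan: 35


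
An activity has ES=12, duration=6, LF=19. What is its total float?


EF = ES + duration = 12 + 6 = 18
LS = LF - duration = 19 - 6 = 13
Total Float = LF - EF = 19 - 18
(or LS - ES = 13 - 12)
= 1


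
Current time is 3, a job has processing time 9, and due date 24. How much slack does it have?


Slack = due - current_time - processing
= 24 - 3 - 9
= 12


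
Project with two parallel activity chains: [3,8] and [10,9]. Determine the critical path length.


Path A: 3 + 8 = 11
Path B: 10 + 9 = 19
Critical path = longest = max(11, 19)
= 19 (Path B)


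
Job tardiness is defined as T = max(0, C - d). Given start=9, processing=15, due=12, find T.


Completion = start + processing = 9 + 15 = 24
Tardiness = max(0, C - d) = max(0, 24 - 12)
= max(0, 12)
= 12


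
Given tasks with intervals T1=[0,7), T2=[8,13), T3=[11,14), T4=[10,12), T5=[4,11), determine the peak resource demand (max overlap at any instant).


Check each time point for overlaps:
  t=10: 3 tasks active (T2, T4, T5)
Max concurrent = 3


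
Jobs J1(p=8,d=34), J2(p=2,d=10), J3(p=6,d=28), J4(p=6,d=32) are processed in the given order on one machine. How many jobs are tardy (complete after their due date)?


Completion vs due date:
  J1: C=8, d=34 → on time
  J2: C=10, d=10 → on time
  J3: C=16, d=28 → on time
  J4: C=22, d=32 → on time
Tardy jobs: none
Count = 0


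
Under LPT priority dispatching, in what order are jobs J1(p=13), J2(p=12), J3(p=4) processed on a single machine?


LPT: sort by longest processing time first
  J1: p=13
  J2: p=12
  J3: p=4
Order: J1 → J2 → J3


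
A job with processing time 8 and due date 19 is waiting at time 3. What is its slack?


Slack = due - current_time - processing
= 19 - 3 - 8
= 8


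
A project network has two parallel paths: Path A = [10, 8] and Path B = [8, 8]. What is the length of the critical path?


Path A: 10 + 8 = 18
Path B: 8 + 8 = 16
Critical path = longest = max(18, 16)
= 18 (Path A)


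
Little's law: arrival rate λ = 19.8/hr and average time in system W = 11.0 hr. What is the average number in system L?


Little's law: L = λ × W
= 19.8 × 11.0
= 217.80


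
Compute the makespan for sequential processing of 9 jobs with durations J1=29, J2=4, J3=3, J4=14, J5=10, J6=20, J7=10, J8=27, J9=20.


Sequential makespan: sum all processing times
= 29 + 4 + 3 + 14 + 10 + 20 + 10 + 27 + 20
= 137 time units


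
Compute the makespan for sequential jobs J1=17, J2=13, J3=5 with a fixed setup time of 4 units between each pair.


Makespan = Σ processing + (n-1) × setup
= (17 + 13 + 5) + (3-1)×4
= 35 + 8
= 43 time units


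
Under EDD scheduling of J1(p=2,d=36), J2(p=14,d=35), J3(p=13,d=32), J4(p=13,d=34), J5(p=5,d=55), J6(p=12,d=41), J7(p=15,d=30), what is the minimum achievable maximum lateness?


EDD order: J7 → J3 → J4 → J2 → J1 → J6 → J5
Completion and lateness:
  J7: C=15, d=30, L=15-30=-15
  J3: C=28, d=32, L=28-32=-4
  J4: C=41, d=34, L=41-34=7
  J2: C=55, d=35, L=55-35=20
  J1: C=57, d=36, L=57-36=21
  J6: C=69, d=41, L=69-41=28
  J5: C=74, d=55, L=74-55=19
Lmax = max(-15, -4, 7, 20, 21, 28, 19)
= 28


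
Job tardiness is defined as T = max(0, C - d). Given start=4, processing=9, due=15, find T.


Completion = start + processing = 4 + 9 = 13
Tardiness = max(0, C - d) = max(0, 13 - 15)
= max(0, -2)
= 0


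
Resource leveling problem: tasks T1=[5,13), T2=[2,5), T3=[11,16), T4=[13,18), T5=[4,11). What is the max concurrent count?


Check each time point for overlaps:
  t=4: 2 tasks active (T2, T5)
Max concurrent = 2


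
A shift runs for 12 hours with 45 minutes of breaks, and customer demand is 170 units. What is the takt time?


Available = 12×60 - 45 = 675 min
Takt time = 675 / 170
= 3.97 min/unit


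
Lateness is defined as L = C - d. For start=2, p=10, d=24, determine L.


Completion = 2 + 10 = 12
Lateness = C - d = 12 - 24
= -12


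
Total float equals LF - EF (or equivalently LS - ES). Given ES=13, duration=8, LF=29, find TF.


EF = ES + duration = 13 + 8 = 21
LS = LF - duration = 29 - 8 = 21
Total Float = LF - EF = 29 - 21
(or LS - ES = 21 - 13)
= 8


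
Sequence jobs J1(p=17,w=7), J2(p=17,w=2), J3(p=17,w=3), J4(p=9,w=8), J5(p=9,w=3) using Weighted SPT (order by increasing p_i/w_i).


WSPT (Smith's rule): sort by p/w ascending
  J4: p/w = 9/8 = 1.125
  J1: p/w = 17/7 = 2.429
  J5: p/w = 9/3 = 3.000
  J3: p/w = 17/3 = 5.667
  J2: p/w = 17/2 = 8.500
Order: J4 → J1 → J5 → J3 → J2


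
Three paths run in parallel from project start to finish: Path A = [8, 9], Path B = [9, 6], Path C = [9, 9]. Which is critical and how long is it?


Path A: 8 + 9 = 17
Path B: 9 + 6 = 15
Path C: 9 + 9 = 18
Critical path = longest = max(17, 15, 18)
= 18 (Path C)


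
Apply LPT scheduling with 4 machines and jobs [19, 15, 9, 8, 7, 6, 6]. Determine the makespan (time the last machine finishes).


Jobs (LPT sorted): [19, 15, 9, 8, 7, 6, 6]
Machines: 4
  J=19 → Machine 1 (load: 0+19=19)
  J=15 → Machine 2 (load: 0+15=15)
  J=9 → Machine 3 (load: 0+9=9)
  J=8 → Machine 4 (load: 0+8=8)
  J=7 → Machine 4 (load: 8+7=15)
  J=6 → Machine 3 (load: 9+6=15)
  J=6 → Machine 2 (load: 15+6=21)
Machine loads: [19, 21, 15, 15]
Makespan = max = 21 time units


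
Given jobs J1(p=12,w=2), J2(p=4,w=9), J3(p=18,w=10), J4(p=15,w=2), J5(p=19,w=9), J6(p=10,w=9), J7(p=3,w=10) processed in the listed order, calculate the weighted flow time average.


Completion times:
  J1: C=12, w×C=2×12=24
  J2: C=16, w×C=9×16=144
  J3: C=34, w×C=10×34=340
  J4: C=49, w×C=2×49=98
  J5: C=68, w×C=9×68=612
  J6: C=78, w×C=9×78=702
  J7: C=81, w×C=10×81=810
Sum w×C = 2730
Sum w = 51
Weighted avg = 2730/51
= 53.53


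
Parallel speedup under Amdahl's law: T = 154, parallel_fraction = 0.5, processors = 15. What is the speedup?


Amdahl's law: T_p = T × ((1-p) + p/N)
= 154 × ((1-0.5) + 0.5/15)
= 154 × (0.50 + 0.0333)
= 154 × 0.5333
= 82.13
Speedup = 154/82.13
= 1.88×


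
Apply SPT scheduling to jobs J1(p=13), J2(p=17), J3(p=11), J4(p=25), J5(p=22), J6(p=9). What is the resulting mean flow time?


SPT order: J6 → J3 → J1 → J2 → J5 → J4
Completion times:
  J6: C=9
  J3: C=20
  J1: C=33
  J2: C=50
  J5: C=72
  J4: C=97
Sum = 281, n = 6
Mean flow = 281/6
= 46.83


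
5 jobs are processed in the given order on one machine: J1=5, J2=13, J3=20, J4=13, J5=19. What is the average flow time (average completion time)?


Completion times:
  J1: completes at 5
  J2: completes at 18
  J3: completes at 38
  J4: completes at 51
  J5: completes at 70
Sum = 182
Average = 182/5
= 36.40


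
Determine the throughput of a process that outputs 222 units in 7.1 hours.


Throughput = units / time
= 222 / 7.1
= 31.3 units/hour


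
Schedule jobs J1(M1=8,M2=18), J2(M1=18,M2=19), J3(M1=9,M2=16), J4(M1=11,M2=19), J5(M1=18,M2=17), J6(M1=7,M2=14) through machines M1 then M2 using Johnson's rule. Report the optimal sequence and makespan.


Johnson's rule:
Group 1 (M1≤M2, sort by M1): ['J6', 'J1', 'J3', 'J4', 'J2']
Group 2 (M1>M2, sort desc M2): ['J5']
Sequence: J6 → J1 → J3 → J4 → J2 → J5
Makespan calculation:
  J6: M1 done=7, M2 done=21
  J1: M1 done=15, M2 done=39
  J3: M1 done=24, M2 done=55
  J4: M1 done=35, M2 done=74
  J2: M1 done=53, M2 done=93
  J5: M1 done=71, M2 done=110
= Sequence: J6 → J1 → J3 → J4 → J2 → J5, Makespan: 110


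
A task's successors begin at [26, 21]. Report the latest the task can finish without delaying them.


LF = min of all successor start times
Successors start at: [26, 21]
LF = min(26, 21)
= 21


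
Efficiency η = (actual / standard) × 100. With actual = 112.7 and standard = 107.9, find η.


Efficiency = (actual / standard) × 100
= (112.7 / 107.9) × 100
= 104.4%


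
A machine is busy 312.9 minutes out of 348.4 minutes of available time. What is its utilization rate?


Utilization = busy / total × 100
= 312.9 / 348.4 × 100
= 89.8%
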